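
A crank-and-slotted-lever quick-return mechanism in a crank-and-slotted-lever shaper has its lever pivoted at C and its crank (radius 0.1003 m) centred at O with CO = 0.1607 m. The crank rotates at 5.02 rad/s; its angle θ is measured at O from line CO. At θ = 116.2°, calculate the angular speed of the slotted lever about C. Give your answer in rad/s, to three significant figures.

ω = 5.02 rad/s
Crank pin A relative to C: A = (d + r cosθ, r sinθ); lever angle φ = atan2(r sinθ, d + r cosθ).
Differentiating tanφ: φ̇ = rω(d cosθ + r)/(d² + r² + 2dr cosθ).
d² + r² + 2dr cosθ = |CA|² = 0.021652 m²;  d cosθ + r = +0.02935 m.
|ω_lever| = |0.1003·5.02·+0.02935| / 0.021652 = 0.68252 rad/s.

0.683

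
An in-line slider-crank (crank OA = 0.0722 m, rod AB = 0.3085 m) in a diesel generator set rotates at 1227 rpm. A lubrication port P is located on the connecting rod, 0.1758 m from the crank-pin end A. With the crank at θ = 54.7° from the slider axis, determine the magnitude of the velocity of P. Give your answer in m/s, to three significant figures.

8.49

ω = 128.5 rad/s.  Crank-pin speed |V_A| = rω = 9.2771 m/s, perpendicular to OA.
Rod angle: sinφ = −(r/L) sinθ ⇒ φ = -11.011°; ω_rod = −rω cosθ/√(L²−r²sin²θ) = -17.703 rad/s.
V_P = V_A + ω_rod × AP, with AP = 0.1758 m along the rod.
Components: V_Px = −rω sinθ − a·ω_rod·sinφ = -8.1658 m/s;  V_Py = rω cosθ + a·ω_rod·cosφ = +2.3059 m/s.
|V_P| = √(V_Px² + V_Py²) = 8.4851 m/s.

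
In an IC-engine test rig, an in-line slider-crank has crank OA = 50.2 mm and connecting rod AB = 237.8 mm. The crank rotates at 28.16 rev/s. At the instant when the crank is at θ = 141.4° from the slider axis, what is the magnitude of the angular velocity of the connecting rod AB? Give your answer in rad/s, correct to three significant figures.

ω = 176.9 rad/s (converted from 28.16 rev/s).
The rod makes angle φ with the slider axis where L sinφ = r sinθ; differentiating, L cosφ·φ̇ = r ω cosθ.
L cosφ = √(L² − r² sin²θ) = 0.23573 m.
|ω_rod| = r ω |cosθ| / √(L² − r² sin²θ) = 0.0502·176.9·0.78152/0.23573 = 29.447 rad/s.

29.4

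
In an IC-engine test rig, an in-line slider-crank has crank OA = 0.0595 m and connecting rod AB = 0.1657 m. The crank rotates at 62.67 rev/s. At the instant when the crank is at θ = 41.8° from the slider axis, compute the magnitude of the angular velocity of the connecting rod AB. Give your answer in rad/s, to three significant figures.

ω = 393.8 rad/s (converted from 62.67 rev/s).
The rod makes angle φ with the slider axis where L sinφ = r sinθ; differentiating, L cosφ·φ̇ = r ω cosθ.
L cosφ = √(L² − r² sin²θ) = 0.16088 m.
|ω_rod| = r ω |cosθ| / √(L² − r² sin²θ) = 0.0595·393.8·0.74548/0.16088 = 108.56 rad/s.

109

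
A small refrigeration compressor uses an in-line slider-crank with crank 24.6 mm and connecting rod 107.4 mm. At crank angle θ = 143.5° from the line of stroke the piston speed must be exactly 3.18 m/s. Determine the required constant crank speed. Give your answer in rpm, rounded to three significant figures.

For an in-line slider-crank, |v_piston| = rω|sinθ|·[1 + r cosθ/√(L² − r² sin²θ)].
With r = 0.0246 m, L = 0.1074 m, θ = 143.5°: the bracketed kinematic factor |dx/dθ| = 0.011913 m.
ω = v/|dx/dθ| = 3.18/0.011913 = 266.93 rad/s.
N = 60ω/(2π) = 2549 rpm.

2550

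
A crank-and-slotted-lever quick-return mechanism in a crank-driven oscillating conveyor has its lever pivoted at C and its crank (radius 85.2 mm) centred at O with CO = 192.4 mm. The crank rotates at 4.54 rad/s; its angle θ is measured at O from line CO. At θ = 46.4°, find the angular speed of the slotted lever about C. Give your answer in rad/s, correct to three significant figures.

1.26

ω = 4.54 rad/s
Crank pin A relative to C: A = (d + r cosθ, r sinθ); lever angle φ = atan2(r sinθ, d + r cosθ).
Differentiating tanφ: φ̇ = rω(d cosθ + r)/(d² + r² + 2dr cosθ).
d² + r² + 2dr cosθ = |CA|² = 0.0668859 m²;  d cosθ + r = +0.21788 m.
|ω_lever| = |0.0852·4.54·+0.21788| / 0.0668859 = 1.26 rad/s.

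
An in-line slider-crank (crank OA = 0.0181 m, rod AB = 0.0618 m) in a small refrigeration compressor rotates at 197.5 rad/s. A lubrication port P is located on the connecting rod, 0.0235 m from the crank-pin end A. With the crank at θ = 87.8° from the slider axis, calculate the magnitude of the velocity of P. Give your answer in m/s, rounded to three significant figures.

3.59

ω = 197.5 rad/s.  Crank-pin speed |V_A| = rω = 3.5748 m/s, perpendicular to OA.
Rod angle: sinφ = −(r/L) sinθ ⇒ φ = -17.018°; ω_rod = −rω cosθ/√(L²−r²sin²θ) = -2.3222 rad/s.
V_P = V_A + ω_rod × AP, with AP = 0.0235 m along the rod.
Components: V_Px = −rω sinθ − a·ω_rod·sinφ = -3.5881 m/s;  V_Py = rω cosθ + a·ω_rod·cosφ = +0.085045 m/s.
|V_P| = √(V_Px² + V_Py²) = 3.5891 m/s.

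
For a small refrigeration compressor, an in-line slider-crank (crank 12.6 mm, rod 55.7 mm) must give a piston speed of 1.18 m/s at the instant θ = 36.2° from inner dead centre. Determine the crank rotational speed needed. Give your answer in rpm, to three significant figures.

1280

For an in-line slider-crank, |v_piston| = rω|sinθ|·[1 + r cosθ/√(L² − r² sin²θ)].
With r = 0.0126 m, L = 0.0557 m, θ = 36.2°: the bracketed kinematic factor |dx/dθ| = 0.0088123 m.
ω = v/|dx/dθ| = 1.18/0.0088123 = 133.9 rad/s.
N = 60ω/(2π) = 1278.7 rpm.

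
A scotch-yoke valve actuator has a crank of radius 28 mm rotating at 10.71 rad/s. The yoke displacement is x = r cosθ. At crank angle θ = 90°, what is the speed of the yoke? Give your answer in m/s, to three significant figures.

ω = 10.71 rad/s
x = r cosθ ⇒ ẋ = −rω sinθ.
|v| = rω|sinθ| = 0.028·10.71·|sin 90°| = 0.29988 m/s.

0.300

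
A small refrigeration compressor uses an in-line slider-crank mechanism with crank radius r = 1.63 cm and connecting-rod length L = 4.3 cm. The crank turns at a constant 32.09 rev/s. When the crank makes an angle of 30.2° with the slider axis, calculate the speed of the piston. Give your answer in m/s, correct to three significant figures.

2.20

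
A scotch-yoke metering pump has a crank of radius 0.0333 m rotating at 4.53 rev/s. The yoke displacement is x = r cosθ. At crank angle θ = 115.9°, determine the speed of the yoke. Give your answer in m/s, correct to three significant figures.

ω = 28.46 rad/s (from 4.53 rev/s).
x = r cosθ ⇒ ẋ = −rω sinθ.
|v| = rω|sinθ| = 0.0333·28.46·|sin 115.9°| = 0.85261 m/s.

0.853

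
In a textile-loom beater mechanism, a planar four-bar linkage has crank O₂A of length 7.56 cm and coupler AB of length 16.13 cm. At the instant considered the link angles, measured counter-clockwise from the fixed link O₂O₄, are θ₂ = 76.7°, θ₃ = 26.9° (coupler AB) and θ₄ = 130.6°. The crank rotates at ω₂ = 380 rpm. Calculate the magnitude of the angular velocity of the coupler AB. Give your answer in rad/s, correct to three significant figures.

15.5

ω₂ = 39.79 rad/s (from 380 rpm).
Differentiating the loop-closure r₂e^{iθ₂}+r₃e^{iθ₃}=r₁+r₄e^{iθ₄} gives r₂ω₂e^{iθ₂}+r₃ω₃e^{iθ₃}=r₄ω₄e^{iθ₄}.
Eliminating the other unknown: ω₃ = r₂ω₂ sin(θ₄−θ₂) / [r₃ sin(θ₃−θ₄)].
Numerator sine = +0.80799; denominator sine = -0.97155.
Result = 0.0756·39.79·(+0.80799) / (0.1613·(-0.97155)) = -15.511 rad/s; magnitude 15.511 rad/s.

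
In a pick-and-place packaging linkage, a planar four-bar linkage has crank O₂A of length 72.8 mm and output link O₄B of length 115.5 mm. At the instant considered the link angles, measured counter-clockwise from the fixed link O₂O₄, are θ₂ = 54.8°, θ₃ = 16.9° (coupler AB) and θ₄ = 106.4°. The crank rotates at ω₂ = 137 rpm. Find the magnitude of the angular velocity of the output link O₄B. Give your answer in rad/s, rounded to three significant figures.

ω₂ = 14.35 rad/s (from 137 rpm).
Differentiating the loop-closure r₂e^{iθ₂}+r₃e^{iθ₃}=r₁+r₄e^{iθ₄} gives r₂ω₂e^{iθ₂}+r₃ω₃e^{iθ₃}=r₄ω₄e^{iθ₄}.
Eliminating the other unknown: ω₄ = r₂ω₂ sin(θ₂−θ₃) / [r₄ sin(θ₄−θ₃)].
Numerator sine = +0.61429; denominator sine = +0.99996.
Result = 0.0728·14.35·(+0.61429) / (0.1155·(+0.99996)) = +5.555 rad/s; magnitude 5.555 rad/s.

5.56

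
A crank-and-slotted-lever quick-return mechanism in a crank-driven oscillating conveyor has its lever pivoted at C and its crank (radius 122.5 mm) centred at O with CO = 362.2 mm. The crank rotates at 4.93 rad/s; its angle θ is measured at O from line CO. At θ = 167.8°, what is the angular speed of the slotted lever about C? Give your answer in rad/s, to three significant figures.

2.35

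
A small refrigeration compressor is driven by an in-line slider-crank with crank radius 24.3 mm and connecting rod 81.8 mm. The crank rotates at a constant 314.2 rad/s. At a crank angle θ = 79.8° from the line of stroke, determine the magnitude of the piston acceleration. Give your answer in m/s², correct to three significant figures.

ω = 314.2 rad/s
x(θ) = r cosθ + √(L² − r² sin²θ); with ω constant, a = ω²·d²x/dθ².
d²x/dθ² = −r cosθ − r²(cos2θ)/√u − r⁴ sin²2θ/(4u^{3/2}),  u = L² − r² sin²θ = 0.00611927 m².
Substituting r = 0.0243 m, L = 0.0818 m, θ = 79.8°: d²x/dθ² = +0.0027498 m.
a = ω²·d²x/dθ² = (314.2)²·(+0.0027498) = +271.47 m/s²;  |a| = 271.47 m/s².

271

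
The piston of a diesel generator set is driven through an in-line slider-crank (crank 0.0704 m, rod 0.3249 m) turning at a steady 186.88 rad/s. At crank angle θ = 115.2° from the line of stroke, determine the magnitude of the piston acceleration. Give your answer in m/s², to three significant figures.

ω = 186.9 rad/s
x(θ) = r cosθ + √(L² − r² sin²θ); with ω constant, a = ω²·d²x/dθ².
d²x/dθ² = −r cosθ − r²(cos2θ)/√u − r⁴ sin²2θ/(4u^{3/2}),  u = L² − r² sin²θ = 0.101502 m².
Substituting r = 0.0704 m, L = 0.3249 m, θ = 115.2°: d²x/dθ² = +0.039778 m.
a = ω²·d²x/dθ² = (186.9)²·(+0.039778) = +1389.2 m/s²;  |a| = 1389.2 m/s².

1390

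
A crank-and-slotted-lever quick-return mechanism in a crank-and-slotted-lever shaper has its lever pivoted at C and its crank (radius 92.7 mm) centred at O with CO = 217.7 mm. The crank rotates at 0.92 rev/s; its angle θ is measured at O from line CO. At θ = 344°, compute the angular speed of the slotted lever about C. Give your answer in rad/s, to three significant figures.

ω = 5.781 rad/s (from 0.92 rev/s).
Crank pin A relative to C: A = (d + r cosθ, r sinθ); lever angle φ = atan2(r sinθ, d + r cosθ).
Differentiating tanφ: φ̇ = rω(d cosθ + r)/(d² + r² + 2dr cosθ).
d² + r² + 2dr cosθ = |CA|² = 0.0947846 m²;  d cosθ + r = +0.30197 m.
|ω_lever| = |0.0927·5.781·+0.30197| / 0.0947846 = 1.7071 rad/s.

1.71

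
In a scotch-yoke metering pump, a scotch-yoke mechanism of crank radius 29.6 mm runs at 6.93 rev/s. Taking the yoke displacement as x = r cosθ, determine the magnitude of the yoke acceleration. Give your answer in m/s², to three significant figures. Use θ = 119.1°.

ω = 43.54 rad/s (from 6.93 rev/s).
x = r cosθ ⇒ ẍ = −rω² cosθ (ω constant).
|a| = rω²|cosθ| = 0.0296·(43.54)²·|cos 119.1°| = 27.293 m/s².

27.3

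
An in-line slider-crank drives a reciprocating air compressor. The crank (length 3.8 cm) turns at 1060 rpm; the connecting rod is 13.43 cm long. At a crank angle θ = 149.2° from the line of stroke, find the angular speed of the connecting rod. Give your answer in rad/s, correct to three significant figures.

27.3

ω = 111 rad/s (converted from 1060 rpm).
The rod makes angle φ with the slider axis where L sinφ = r sinθ; differentiating, L cosφ·φ̇ = r ω cosθ.
L cosφ = √(L² − r² sin²θ) = 0.13288 m.
|ω_rod| = r ω |cosθ| / √(L² − r² sin²θ) = 0.038·111·0.85896/0.13288 = 27.266 rad/s.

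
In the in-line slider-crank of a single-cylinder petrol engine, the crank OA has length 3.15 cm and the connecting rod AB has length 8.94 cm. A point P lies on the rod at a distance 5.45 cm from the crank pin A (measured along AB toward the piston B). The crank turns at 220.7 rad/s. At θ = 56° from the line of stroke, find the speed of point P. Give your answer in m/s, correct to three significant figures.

6.66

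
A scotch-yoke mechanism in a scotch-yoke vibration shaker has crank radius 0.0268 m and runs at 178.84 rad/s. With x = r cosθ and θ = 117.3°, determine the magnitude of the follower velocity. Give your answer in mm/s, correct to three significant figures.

ω = 178.8 rad/s
x = r cosθ ⇒ ẋ = −rω sinθ.
|v| = rω|sinθ| = 0.0268·178.8·|sin 117.3°| = 4.2591 m/s = 4259.1 mm/s.

4260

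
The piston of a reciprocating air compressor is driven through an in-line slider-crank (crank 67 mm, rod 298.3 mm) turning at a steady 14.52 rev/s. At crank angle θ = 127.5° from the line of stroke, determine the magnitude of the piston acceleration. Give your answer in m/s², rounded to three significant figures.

371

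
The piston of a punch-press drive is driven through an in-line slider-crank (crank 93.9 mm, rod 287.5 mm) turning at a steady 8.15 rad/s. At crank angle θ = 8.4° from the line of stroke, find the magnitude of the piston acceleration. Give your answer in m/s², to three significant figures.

8.13

ω = 8.15 rad/s
x(θ) = r cosθ + √(L² − r² sin²θ); with ω constant, a = ω²·d²x/dθ².
d²x/dθ² = −r cosθ − r²(cos2θ)/√u − r⁴ sin²2θ/(4u^{3/2}),  u = L² − r² sin²θ = 0.0824681 m².
Substituting r = 0.0939 m, L = 0.2875 m, θ = 8.4°: d²x/dθ² = -0.12235 m.
a = ω²·d²x/dθ² = (8.15)²·(-0.12235) = -8.1271 m/s²;  |a| = 8.1271 m/s².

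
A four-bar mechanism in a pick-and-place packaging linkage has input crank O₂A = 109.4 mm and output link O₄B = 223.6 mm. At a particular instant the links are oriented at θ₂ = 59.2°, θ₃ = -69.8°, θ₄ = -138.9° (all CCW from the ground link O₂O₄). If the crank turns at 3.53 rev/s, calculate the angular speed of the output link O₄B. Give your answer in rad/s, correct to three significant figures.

ω₂ = 22.18 rad/s (from 3.53 rev/s).
Differentiating the loop-closure r₂e^{iθ₂}+r₃e^{iθ₃}=r₁+r₄e^{iθ₄} gives r₂ω₂e^{iθ₂}+r₃ω₃e^{iθ₃}=r₄ω₄e^{iθ₄}.
Eliminating the other unknown: ω₄ = r₂ω₂ sin(θ₂−θ₃) / [r₄ sin(θ₄−θ₃)].
Numerator sine = +0.77715; denominator sine = -0.93420.
Result = 0.1094·22.18·(+0.77715) / (0.2236·(-0.93420)) = -9.0274 rad/s; magnitude 9.0274 rad/s.

9.03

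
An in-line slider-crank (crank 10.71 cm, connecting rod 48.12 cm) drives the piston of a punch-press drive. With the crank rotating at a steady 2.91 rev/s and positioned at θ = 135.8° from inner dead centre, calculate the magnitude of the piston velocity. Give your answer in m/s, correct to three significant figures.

1.14

ω = 2π·2.91 = 18.28 rad/s
For an in-line slider-crank, x = r cosθ + √(L² − r² sin²θ), so v = −rω sinθ·[1 + r cosθ/√(L² − r² sin²θ)].
With r = 0.1071 m, L = 0.4812 m, θ = 135.8°: √(L² − r² sin²θ) = 0.47537 m.
v = −0.1071·18.28·0.69717·[1 + 0.1071·-0.71691/0.47537] = -1.1447 m/s.
|v| = 1.1447 m/s.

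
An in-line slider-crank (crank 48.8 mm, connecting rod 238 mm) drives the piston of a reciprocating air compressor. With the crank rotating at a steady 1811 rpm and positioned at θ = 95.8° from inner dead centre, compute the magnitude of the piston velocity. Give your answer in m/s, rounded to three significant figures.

9.01

ω = 2π·1811/60 = 189.6 rad/s
For an in-line slider-crank, x = r cosθ + √(L² − r² sin²θ), so v = −rω sinθ·[1 + r cosθ/√(L² − r² sin²θ)].
With r = 0.0488 m, L = 0.238 m, θ = 95.8°: √(L² − r² sin²θ) = 0.233 m.
v = −0.0488·189.6·0.99488·[1 + 0.0488·-0.10106/0.233] = -9.0125 m/s.
|v| = 9.0125 m/s.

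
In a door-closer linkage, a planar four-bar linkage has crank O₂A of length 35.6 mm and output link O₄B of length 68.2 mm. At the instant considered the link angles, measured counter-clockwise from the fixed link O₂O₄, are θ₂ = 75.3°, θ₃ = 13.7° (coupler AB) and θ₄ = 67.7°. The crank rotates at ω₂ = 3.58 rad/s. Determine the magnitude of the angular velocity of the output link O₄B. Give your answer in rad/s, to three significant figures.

2.03

ω₂ = 3.58 rad/s
Differentiating the loop-closure r₂e^{iθ₂}+r₃e^{iθ₃}=r₁+r₄e^{iθ₄} gives r₂ω₂e^{iθ₂}+r₃ω₃e^{iθ₃}=r₄ω₄e^{iθ₄}.
Eliminating the other unknown: ω₄ = r₂ω₂ sin(θ₂−θ₃) / [r₄ sin(θ₄−θ₃)].
Numerator sine = +0.87965; denominator sine = +0.80902.
Result = 0.0356·3.58·(+0.87965) / (0.0682·(+0.80902)) = +2.0319 rad/s; magnitude 2.0319 rad/s.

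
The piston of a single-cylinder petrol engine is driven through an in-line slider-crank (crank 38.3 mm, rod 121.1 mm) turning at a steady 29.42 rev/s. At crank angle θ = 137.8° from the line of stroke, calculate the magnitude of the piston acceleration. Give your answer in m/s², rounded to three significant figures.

917

ω = 2π·29.4 = 184.9 rad/s
x(θ) = r cosθ + √(L² − r² sin²θ); with ω constant, a = ω²·d²x/dθ².
d²x/dθ² = −r cosθ − r²(cos2θ)/√u − r⁴ sin²2θ/(4u^{3/2}),  u = L² − r² sin²θ = 0.0140033 m².
Substituting r = 0.0383 m, L = 0.1211 m, θ = 137.8°: d²x/dθ² = +0.026842 m.
a = ω²·d²x/dθ² = (184.9)²·(+0.026842) = +917.18 m/s²;  |a| = 917.18 m/s².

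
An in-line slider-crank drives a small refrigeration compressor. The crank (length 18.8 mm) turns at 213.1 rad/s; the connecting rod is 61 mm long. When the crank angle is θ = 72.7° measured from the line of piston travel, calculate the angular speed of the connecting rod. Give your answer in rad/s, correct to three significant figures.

20.4

ω = 213.1 rad/s
The rod makes angle φ with the slider axis where L sinφ = r sinθ; differentiating, L cosφ·φ̇ = r ω cosθ.
L cosφ = √(L² − r² sin²θ) = 0.058299 m.
|ω_rod| = r ω |cosθ| / √(L² − r² sin²θ) = 0.0188·213.1·0.29737/0.058299 = 20.435 rad/s.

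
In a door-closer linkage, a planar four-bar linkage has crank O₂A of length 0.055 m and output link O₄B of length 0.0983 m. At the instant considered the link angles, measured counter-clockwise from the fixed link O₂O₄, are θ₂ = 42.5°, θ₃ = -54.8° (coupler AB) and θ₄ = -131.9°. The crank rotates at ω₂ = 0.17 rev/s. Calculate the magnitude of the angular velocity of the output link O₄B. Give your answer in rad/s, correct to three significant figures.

0.608

ω₂ = 1.068 rad/s (from 0.17 rev/s).
Differentiating the loop-closure r₂e^{iθ₂}+r₃e^{iθ₃}=r₁+r₄e^{iθ₄} gives r₂ω₂e^{iθ₂}+r₃ω₃e^{iθ₃}=r₄ω₄e^{iθ₄}.
Eliminating the other unknown: ω₄ = r₂ω₂ sin(θ₂−θ₃) / [r₄ sin(θ₄−θ₃)].
Numerator sine = +0.99189; denominator sine = -0.97476.
Result = 0.055·1.068·(+0.99189) / (0.0983·(-0.97476)) = -0.60814 rad/s; magnitude 0.60814 rad/s.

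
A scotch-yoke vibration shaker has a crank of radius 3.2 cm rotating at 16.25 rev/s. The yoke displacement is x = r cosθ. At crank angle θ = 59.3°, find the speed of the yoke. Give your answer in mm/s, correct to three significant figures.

ω = 102.1 rad/s (from 16.25 rev/s).
x = r cosθ ⇒ ẋ = −rω sinθ.
|v| = rω|sinθ| = 0.032·102.1·|sin 59.3°| = 2.8094 m/s = 2809.4 mm/s.

2810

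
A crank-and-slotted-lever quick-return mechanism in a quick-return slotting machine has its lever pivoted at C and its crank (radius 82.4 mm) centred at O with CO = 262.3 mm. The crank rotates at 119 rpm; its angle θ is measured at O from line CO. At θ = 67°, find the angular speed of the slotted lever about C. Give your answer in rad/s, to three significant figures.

ω = 12.46 rad/s (from 119 rpm).
Crank pin A relative to C: A = (d + r cosθ, r sinθ); lever angle φ = atan2(r sinθ, d + r cosθ).
Differentiating tanφ: φ̇ = rω(d cosθ + r)/(d² + r² + 2dr cosθ).
d² + r² + 2dr cosθ = |CA|² = 0.0924812 m²;  d cosθ + r = +0.18489 m.
|ω_lever| = |0.0824·12.46·+0.18489| / 0.0924812 = 2.0529 rad/s.

2.05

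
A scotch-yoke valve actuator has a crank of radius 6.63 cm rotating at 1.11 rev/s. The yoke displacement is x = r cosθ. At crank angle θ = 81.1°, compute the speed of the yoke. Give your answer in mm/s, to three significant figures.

457

ω = 6.974 rad/s (from 1.11 rev/s).
x = r cosθ ⇒ ẋ = −rω sinθ.
|v| = rω|sinθ| = 0.0663·6.974·|sin 81.1°| = 0.45683 m/s = 456.83 mm/s.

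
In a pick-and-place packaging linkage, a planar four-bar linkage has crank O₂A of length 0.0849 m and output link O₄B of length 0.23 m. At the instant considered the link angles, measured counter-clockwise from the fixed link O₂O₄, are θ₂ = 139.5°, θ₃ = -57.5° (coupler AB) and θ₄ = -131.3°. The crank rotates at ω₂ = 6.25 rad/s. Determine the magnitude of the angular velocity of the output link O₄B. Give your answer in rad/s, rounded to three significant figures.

0.702

ω₂ = 6.25 rad/s
Differentiating the loop-closure r₂e^{iθ₂}+r₃e^{iθ₃}=r₁+r₄e^{iθ₄} gives r₂ω₂e^{iθ₂}+r₃ω₃e^{iθ₃}=r₄ω₄e^{iθ₄}.
Eliminating the other unknown: ω₄ = r₂ω₂ sin(θ₂−θ₃) / [r₄ sin(θ₄−θ₃)].
Numerator sine = -0.29237; denominator sine = -0.96029.
Result = 0.0849·6.25·(-0.29237) / (0.23·(-0.96029)) = +0.70241 rad/s; magnitude 0.70241 rad/s.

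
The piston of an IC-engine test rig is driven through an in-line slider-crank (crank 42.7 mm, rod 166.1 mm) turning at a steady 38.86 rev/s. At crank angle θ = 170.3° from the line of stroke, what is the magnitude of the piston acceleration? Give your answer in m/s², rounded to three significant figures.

1890

ω = 2π·38.9 = 244.2 rad/s
x(θ) = r cosθ + √(L² − r² sin²θ); with ω constant, a = ω²·d²x/dθ².
d²x/dθ² = −r cosθ − r²(cos2θ)/√u − r⁴ sin²2θ/(4u^{3/2}),  u = L² − r² sin²θ = 0.0275374 m².
Substituting r = 0.0427 m, L = 0.1661 m, θ = 170.3°: d²x/dθ² = +0.031706 m.
a = ω²·d²x/dθ² = (244.2)²·(+0.031706) = +1890.2 m/s²;  |a| = 1890.2 m/s².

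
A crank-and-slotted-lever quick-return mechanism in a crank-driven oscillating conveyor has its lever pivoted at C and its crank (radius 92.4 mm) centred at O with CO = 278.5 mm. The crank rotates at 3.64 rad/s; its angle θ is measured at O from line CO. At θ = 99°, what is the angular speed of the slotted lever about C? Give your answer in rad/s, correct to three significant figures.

0.210

ω = 3.64 rad/s
Crank pin A relative to C: A = (d + r cosθ, r sinθ); lever angle φ = atan2(r sinθ, d + r cosθ).
Differentiating tanφ: φ̇ = rω(d cosθ + r)/(d² + r² + 2dr cosθ).
d² + r² + 2dr cosθ = |CA|² = 0.0780488 m²;  d cosθ + r = +0.048833 m.
|ω_lever| = |0.0924·3.64·+0.048833| / 0.0780488 = 0.21044 rad/s.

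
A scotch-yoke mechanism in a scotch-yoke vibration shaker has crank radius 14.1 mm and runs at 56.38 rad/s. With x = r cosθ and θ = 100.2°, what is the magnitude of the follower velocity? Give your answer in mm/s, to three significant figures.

782

ω = 56.38 rad/s
x = r cosθ ⇒ ẋ = −rω sinθ.
|v| = rω|sinθ| = 0.0141·56.38·|sin 100.2°| = 0.78239 m/s = 782.39 mm/s.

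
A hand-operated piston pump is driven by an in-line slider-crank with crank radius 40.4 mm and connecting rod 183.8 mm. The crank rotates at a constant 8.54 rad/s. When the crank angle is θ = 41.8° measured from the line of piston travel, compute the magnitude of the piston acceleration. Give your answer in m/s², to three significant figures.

ω = 8.54 rad/s
x(θ) = r cosθ + √(L² − r² sin²θ); with ω constant, a = ω²·d²x/dθ².
d²x/dθ² = −r cosθ − r²(cos2θ)/√u − r⁴ sin²2θ/(4u^{3/2}),  u = L² − r² sin²θ = 0.0330573 m².
Substituting r = 0.0404 m, L = 0.1838 m, θ = 41.8°: d²x/dθ² = -0.031227 m.
a = ω²·d²x/dθ² = (8.54)²·(-0.031227) = -2.2775 m/s²;  |a| = 2.2775 m/s².

2.28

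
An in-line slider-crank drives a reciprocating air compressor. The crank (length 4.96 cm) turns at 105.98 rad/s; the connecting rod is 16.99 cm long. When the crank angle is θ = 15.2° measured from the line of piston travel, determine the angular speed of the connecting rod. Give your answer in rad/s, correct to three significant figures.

ω = 106 rad/s
The rod makes angle φ with the slider axis where L sinφ = r sinθ; differentiating, L cosφ·φ̇ = r ω cosθ.
L cosφ = √(L² − r² sin²θ) = 0.1694 m.
|ω_rod| = r ω |cosθ| / √(L² − r² sin²θ) = 0.0496·106·0.96502/0.1694 = 29.945 rad/s.

29.9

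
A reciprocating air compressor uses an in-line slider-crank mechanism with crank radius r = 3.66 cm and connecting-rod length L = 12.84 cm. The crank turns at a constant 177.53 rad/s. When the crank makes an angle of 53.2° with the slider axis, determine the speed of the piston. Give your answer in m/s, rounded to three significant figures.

ω = 177.5 rad/s
For an in-line slider-crank, x = r cosθ + √(L² − r² sin²θ), so v = −rω sinθ·[1 + r cosθ/√(L² − r² sin²θ)].
With r = 0.0366 m, L = 0.1284 m, θ = 53.2°: √(L² − r² sin²θ) = 0.12501 m.
v = −0.0366·177.5·0.80073·[1 + 0.0366·0.59902/0.12501] = -6.1153 m/s.
|v| = 6.1153 m/s.

6.12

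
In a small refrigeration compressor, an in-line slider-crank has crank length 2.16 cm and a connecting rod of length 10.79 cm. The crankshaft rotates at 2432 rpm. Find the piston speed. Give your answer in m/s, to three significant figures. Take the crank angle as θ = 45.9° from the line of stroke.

4.51

ω = 2π·2432/60 = 254.7 rad/s
For an in-line slider-crank, x = r cosθ + √(L² − r² sin²θ), so v = −rω sinθ·[1 + r cosθ/√(L² − r² sin²θ)].
With r = 0.0216 m, L = 0.1079 m, θ = 45.9°: √(L² − r² sin²θ) = 0.10678 m.
v = −0.0216·254.7·0.71813·[1 + 0.0216·0.69591/0.10678] = -4.5066 m/s.
|v| = 4.5066 m/s.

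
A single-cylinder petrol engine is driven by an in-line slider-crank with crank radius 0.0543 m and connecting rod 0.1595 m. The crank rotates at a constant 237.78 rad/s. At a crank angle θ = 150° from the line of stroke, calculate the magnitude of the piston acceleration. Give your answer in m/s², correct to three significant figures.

2100

ω = 237.8 rad/s
x(θ) = r cosθ + √(L² − r² sin²θ); with ω constant, a = ω²·d²x/dθ².
d²x/dθ² = −r cosθ − r²(cos2θ)/√u − r⁴ sin²2θ/(4u^{3/2}),  u = L² − r² sin²θ = 0.0247031 m².
Substituting r = 0.0543 m, L = 0.1595 m, θ = 150°: d²x/dθ² = +0.037226 m.
a = ω²·d²x/dθ² = (237.8)²·(+0.037226) = +2104.7 m/s²;  |a| = 2104.7 m/s².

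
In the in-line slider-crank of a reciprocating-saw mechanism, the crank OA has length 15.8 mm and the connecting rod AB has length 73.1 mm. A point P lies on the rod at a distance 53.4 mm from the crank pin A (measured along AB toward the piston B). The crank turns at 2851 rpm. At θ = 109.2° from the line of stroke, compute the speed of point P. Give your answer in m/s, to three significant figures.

4.24

ω = 298.6 rad/s.  Crank-pin speed |V_A| = rω = 4.7172 m/s, perpendicular to OA.
Rod angle: sinφ = −(r/L) sinθ ⇒ φ = -11.778°; ω_rod = −rω cosθ/√(L²−r²sin²θ) = +21.678 rad/s.
V_P = V_A + ω_rod × AP, with AP = 0.0534 m along the rod.
Components: V_Px = −rω sinθ − a·ω_rod·sinφ = -4.2185 m/s;  V_Py = rω cosθ + a·ω_rod·cosφ = -0.41807 m/s.
|V_P| = √(V_Px² + V_Py²) = 4.2392 m/s.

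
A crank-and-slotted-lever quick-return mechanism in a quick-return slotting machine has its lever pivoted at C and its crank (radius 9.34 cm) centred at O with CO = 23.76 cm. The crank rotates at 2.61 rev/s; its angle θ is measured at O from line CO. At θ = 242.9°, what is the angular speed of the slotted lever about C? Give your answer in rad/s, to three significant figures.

0.505

ω = 16.4 rad/s (from 2.61 rev/s).
Crank pin A relative to C: A = (d + r cosθ, r sinθ); lever angle φ = atan2(r sinθ, d + r cosθ).
Differentiating tanφ: φ̇ = rω(d cosθ + r)/(d² + r² + 2dr cosθ).
d² + r² + 2dr cosθ = |CA|² = 0.0449586 m²;  d cosθ + r = -0.014837 m.
|ω_lever| = |0.0934·16.4·-0.014837| / 0.0449586 = 0.50549 rad/s.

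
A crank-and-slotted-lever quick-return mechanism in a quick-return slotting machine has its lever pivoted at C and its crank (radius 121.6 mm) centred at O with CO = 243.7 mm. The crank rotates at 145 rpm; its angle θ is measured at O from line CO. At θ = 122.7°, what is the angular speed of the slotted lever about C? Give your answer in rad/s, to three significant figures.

0.440

ω = 15.18 rad/s (from 145 rpm).
Crank pin A relative to C: A = (d + r cosθ, r sinθ); lever angle φ = atan2(r sinθ, d + r cosθ).
Differentiating tanφ: φ̇ = rω(d cosθ + r)/(d² + r² + 2dr cosθ).
d² + r² + 2dr cosθ = |CA|² = 0.0421574 m²;  d cosθ + r = -0.010057 m.
|ω_lever| = |0.1216·15.18·-0.010057| / 0.0421574 = 0.44046 rad/s.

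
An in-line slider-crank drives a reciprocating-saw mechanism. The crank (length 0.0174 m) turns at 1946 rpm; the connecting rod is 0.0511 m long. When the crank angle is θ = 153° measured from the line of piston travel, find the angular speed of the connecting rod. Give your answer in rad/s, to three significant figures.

ω = 203.8 rad/s (converted from 1946 rpm).
The rod makes angle φ with the slider axis where L sinφ = r sinθ; differentiating, L cosφ·φ̇ = r ω cosθ.
L cosφ = √(L² − r² sin²θ) = 0.050486 m.
|ω_rod| = r ω |cosθ| / √(L² − r² sin²θ) = 0.0174·203.8·0.89101/0.050486 = 62.58 rad/s.

62.6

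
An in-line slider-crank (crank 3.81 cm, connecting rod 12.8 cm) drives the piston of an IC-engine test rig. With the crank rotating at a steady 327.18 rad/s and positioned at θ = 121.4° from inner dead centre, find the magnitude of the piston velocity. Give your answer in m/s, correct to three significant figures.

ω = 327.2 rad/s
For an in-line slider-crank, x = r cosθ + √(L² − r² sin²θ), so v = −rω sinθ·[1 + r cosθ/√(L² − r² sin²θ)].
With r = 0.0381 m, L = 0.128 m, θ = 121.4°: √(L² − r² sin²θ) = 0.1238 m.
v = −0.0381·327.2·0.85355·[1 + 0.0381·-0.52101/0.1238] = -8.9339 m/s.
|v| = 8.9339 m/s.

8.93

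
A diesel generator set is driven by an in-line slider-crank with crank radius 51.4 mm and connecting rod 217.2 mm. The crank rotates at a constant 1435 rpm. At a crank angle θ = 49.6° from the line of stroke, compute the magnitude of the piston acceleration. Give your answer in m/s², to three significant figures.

712

ω = 2π·1435/60 = 150.3 rad/s
x(θ) = r cosθ + √(L² − r² sin²θ); with ω constant, a = ω²·d²x/dθ².
d²x/dθ² = −r cosθ − r²(cos2θ)/√u − r⁴ sin²2θ/(4u^{3/2}),  u = L² − r² sin²θ = 0.0456437 m².
Substituting r = 0.0514 m, L = 0.2172 m, θ = 49.6°: d²x/dθ² = -0.031511 m.
a = ω²·d²x/dθ² = (150.3)²·(-0.031511) = -711.57 m/s²;  |a| = 711.57 m/s².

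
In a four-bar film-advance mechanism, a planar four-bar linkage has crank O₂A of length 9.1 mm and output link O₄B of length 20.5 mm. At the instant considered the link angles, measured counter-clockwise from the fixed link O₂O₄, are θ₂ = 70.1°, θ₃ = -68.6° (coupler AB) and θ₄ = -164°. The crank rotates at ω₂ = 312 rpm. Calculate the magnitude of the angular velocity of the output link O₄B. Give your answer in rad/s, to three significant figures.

9.61

ω₂ = 32.67 rad/s (from 312 rpm).
Differentiating the loop-closure r₂e^{iθ₂}+r₃e^{iθ₃}=r₁+r₄e^{iθ₄} gives r₂ω₂e^{iθ₂}+r₃ω₃e^{iθ₃}=r₄ω₄e^{iθ₄}.
Eliminating the other unknown: ω₄ = r₂ω₂ sin(θ₂−θ₃) / [r₄ sin(θ₄−θ₃)].
Numerator sine = +0.66000; denominator sine = -0.99556.
Result = 0.0091·32.67·(+0.66000) / (0.0205·(-0.99556)) = -9.615 rad/s; magnitude 9.615 rad/s.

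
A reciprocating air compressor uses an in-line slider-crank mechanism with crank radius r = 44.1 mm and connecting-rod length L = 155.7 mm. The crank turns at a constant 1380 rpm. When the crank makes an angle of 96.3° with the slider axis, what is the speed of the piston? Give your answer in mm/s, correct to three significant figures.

6130

ω = 2π·1380/60 = 144.5 rad/s
For an in-line slider-crank, x = r cosθ + √(L² − r² sin²θ), so v = −rω sinθ·[1 + r cosθ/√(L² − r² sin²θ)].
With r = 0.0441 m, L = 0.1557 m, θ = 96.3°: √(L² − r² sin²θ) = 0.1494 m.
v = −0.0441·144.5·0.99396·[1 + 0.0441·-0.10973/0.1494] = -6.1294 m/s.
|v| = 6.1294 m/s = 6129.4 mm/s.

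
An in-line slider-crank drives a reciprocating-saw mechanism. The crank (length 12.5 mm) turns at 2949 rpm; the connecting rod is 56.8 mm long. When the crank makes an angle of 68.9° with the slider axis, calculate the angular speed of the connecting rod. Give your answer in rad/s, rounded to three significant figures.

25.0

ω = 308.8 rad/s (converted from 2949 rpm).
The rod makes angle φ with the slider axis where L sinφ = r sinθ; differentiating, L cosφ·φ̇ = r ω cosθ.
L cosφ = √(L² − r² sin²θ) = 0.05559 m.
|ω_rod| = r ω |cosθ| / √(L² − r² sin²θ) = 0.0125·308.8·0.36000/0.05559 = 24.999 rad/s.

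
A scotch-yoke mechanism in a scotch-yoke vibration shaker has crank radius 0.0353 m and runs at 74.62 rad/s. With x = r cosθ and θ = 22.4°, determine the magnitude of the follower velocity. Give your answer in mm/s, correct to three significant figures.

1000

ω = 74.62 rad/s
x = r cosθ ⇒ ẋ = −rω sinθ.
|v| = rω|sinθ| = 0.0353·74.62·|sin 22.4°| = 1.0038 m/s = 1003.8 mm/s.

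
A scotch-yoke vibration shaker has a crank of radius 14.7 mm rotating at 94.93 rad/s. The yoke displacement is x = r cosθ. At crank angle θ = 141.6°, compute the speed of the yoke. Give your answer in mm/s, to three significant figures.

ω = 94.93 rad/s
x = r cosθ ⇒ ẋ = −rω sinθ.
|v| = rω|sinθ| = 0.0147·94.93·|sin 141.6°| = 0.86679 m/s = 866.79 mm/s.

867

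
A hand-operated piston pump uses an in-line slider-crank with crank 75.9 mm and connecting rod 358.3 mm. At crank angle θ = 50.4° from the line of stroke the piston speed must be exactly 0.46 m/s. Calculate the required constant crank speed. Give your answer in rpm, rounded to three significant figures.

66.1

For an in-line slider-crank, |v_piston| = rω|sinθ|·[1 + r cosθ/√(L² − r² sin²θ)].
With r = 0.0759 m, L = 0.3583 m, θ = 50.4°: the bracketed kinematic factor |dx/dθ| = 0.066486 m.
ω = v/|dx/dθ| = 0.46/0.066486 = 6.9188 rad/s.
N = 60ω/(2π) = 66.069 rpm.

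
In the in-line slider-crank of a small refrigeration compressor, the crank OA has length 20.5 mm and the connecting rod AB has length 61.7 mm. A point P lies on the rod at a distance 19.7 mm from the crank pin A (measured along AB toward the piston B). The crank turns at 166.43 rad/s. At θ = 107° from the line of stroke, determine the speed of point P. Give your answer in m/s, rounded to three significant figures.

3.23

ω = 166.4 rad/s.  Crank-pin speed |V_A| = rω = 3.4118 m/s, perpendicular to OA.
Rod angle: sinφ = −(r/L) sinθ ⇒ φ = -18.526°; ω_rod = −rω cosθ/√(L²−r²sin²θ) = +17.051 rad/s.
V_P = V_A + ω_rod × AP, with AP = 0.0197 m along the rod.
Components: V_Px = −rω sinθ − a·ω_rod·sinφ = -3.156 m/s;  V_Py = rω cosθ + a·ω_rod·cosφ = -0.67902 m/s.
|V_P| = √(V_Px² + V_Py²) = 3.2282 m/s.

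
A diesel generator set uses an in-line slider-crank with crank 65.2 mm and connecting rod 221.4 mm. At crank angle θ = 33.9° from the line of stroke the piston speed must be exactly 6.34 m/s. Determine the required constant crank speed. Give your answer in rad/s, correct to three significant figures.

140

For an in-line slider-crank, |v_piston| = rω|sinθ|·[1 + r cosθ/√(L² − r² sin²θ)].
With r = 0.0652 m, L = 0.2214 m, θ = 33.9°: the bracketed kinematic factor |dx/dθ| = 0.045376 m.
ω = v/|dx/dθ| = 6.34/0.045376 = 139.72 rad/s.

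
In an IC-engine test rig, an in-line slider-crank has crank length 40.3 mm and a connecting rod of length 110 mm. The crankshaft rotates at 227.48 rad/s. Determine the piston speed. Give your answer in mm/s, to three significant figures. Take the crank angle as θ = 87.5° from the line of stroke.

9320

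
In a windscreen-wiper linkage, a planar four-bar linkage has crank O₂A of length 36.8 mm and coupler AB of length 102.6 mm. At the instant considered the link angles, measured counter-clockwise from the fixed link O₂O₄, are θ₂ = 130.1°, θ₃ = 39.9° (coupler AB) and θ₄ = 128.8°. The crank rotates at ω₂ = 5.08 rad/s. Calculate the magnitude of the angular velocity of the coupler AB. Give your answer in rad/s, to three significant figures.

0.0413

ω₂ = 5.08 rad/s
Differentiating the loop-closure r₂e^{iθ₂}+r₃e^{iθ₃}=r₁+r₄e^{iθ₄} gives r₂ω₂e^{iθ₂}+r₃ω₃e^{iθ₃}=r₄ω₄e^{iθ₄}.
Eliminating the other unknown: ω₃ = r₂ω₂ sin(θ₄−θ₂) / [r₃ sin(θ₃−θ₄)].
Numerator sine = -0.02269; denominator sine = -0.99982.
Result = 0.0368·5.08·(-0.02269) / (0.1026·(-0.99982)) = +0.041345 rad/s; magnitude 0.041345 rad/s.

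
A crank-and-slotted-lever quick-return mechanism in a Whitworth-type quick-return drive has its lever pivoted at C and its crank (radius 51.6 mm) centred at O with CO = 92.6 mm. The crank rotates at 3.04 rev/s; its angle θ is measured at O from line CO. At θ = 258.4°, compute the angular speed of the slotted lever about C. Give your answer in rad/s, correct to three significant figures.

ω = 19.1 rad/s (from 3.04 rev/s).
Crank pin A relative to C: A = (d + r cosθ, r sinθ); lever angle φ = atan2(r sinθ, d + r cosθ).
Differentiating tanφ: φ̇ = rω(d cosθ + r)/(d² + r² + 2dr cosθ).
d² + r² + 2dr cosθ = |CA|² = 0.00931576 m²;  d cosθ + r = +0.03298 m.
|ω_lever| = |0.0516·19.1·+0.03298| / 0.00931576 = 3.4893 rad/s.

3.49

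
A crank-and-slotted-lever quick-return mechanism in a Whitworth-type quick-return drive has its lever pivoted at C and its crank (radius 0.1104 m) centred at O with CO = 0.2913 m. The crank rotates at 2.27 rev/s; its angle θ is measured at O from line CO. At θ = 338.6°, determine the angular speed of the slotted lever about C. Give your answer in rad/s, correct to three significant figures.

ω = 14.26 rad/s (from 2.27 rev/s).
Crank pin A relative to C: A = (d + r cosθ, r sinθ); lever angle φ = atan2(r sinθ, d + r cosθ).
Differentiating tanφ: φ̇ = rω(d cosθ + r)/(d² + r² + 2dr cosθ).
d² + r² + 2dr cosθ = |CA|² = 0.156928 m²;  d cosθ + r = +0.38162 m.
|ω_lever| = |0.1104·14.26·+0.38162| / 0.156928 = 3.8291 rad/s.

3.83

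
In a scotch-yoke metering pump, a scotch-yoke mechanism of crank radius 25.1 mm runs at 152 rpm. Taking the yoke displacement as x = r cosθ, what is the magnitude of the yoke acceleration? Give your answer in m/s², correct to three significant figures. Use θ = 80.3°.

ω = 15.92 rad/s (from 152 rpm).
x = r cosθ ⇒ ẍ = −rω² cosθ (ω constant).
|a| = rω²|cosθ| = 0.0251·(15.92)²·|cos 80.3°| = 1.0715 m/s².

1.07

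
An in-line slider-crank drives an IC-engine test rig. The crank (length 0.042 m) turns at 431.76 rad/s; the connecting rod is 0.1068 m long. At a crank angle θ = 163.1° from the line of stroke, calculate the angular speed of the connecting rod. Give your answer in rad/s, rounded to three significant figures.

ω = 431.8 rad/s
The rod makes angle φ with the slider axis where L sinφ = r sinθ; differentiating, L cosφ·φ̇ = r ω cosθ.
L cosφ = √(L² − r² sin²θ) = 0.1061 m.
|ω_rod| = r ω |cosθ| / √(L² − r² sin²θ) = 0.042·431.8·0.95681/0.1061 = 163.53 rad/s.

164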